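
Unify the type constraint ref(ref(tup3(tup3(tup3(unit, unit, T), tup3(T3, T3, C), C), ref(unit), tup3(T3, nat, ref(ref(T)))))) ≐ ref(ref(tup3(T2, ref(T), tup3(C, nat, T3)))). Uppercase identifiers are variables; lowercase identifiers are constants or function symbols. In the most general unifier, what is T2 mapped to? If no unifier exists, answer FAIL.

tup3(tup3(unit, unit, unit), tup3(ref(ref(unit)), ref(ref(unit)), ref(ref(unit))), ref(ref(unit)))

Decompose ref/1: ref(tup3(tup3(tup3(unit, unit, T), tup3(T3, T3, C), C), ref(unit), tup3(T3, nat, ref(ref(T))))) ≐ ref(tup3(T2, ref(T), tup3(C, nat, T3))).
Decompose ref/1: tup3(tup3(tup3(unit, unit, T), tup3(T3, T3, C), C), ref(unit), tup3(T3, nat, ref(ref(T)))) ≐ tup3(T2, ref(T), tup3(C, nat, T3)).
Decompose tup3/3: tup3(tup3(unit, unit, T), tup3(T3, T3, C), C) ≐ T2,  ref(unit) ≐ ref(T),  tup3(T3, nat, ref(ref(T))) ≐ tup3(C, nat, T3).
Bind T2 := tup3(tup3(unit, unit, T), tup3(T3, T3, C), C); no other remaining equation mentions T2.
Decompose ref/1: unit ≐ T.
Bind T := unit; substituting into the remaining equation gives: tup3(T3, nat, ref(ref(unit))) ≐ tup3(C, nat, T3). Substituting into the earlier binding gives T2 := tup3(tup3(unit, unit, unit), tup3(T3, T3, C), C).
Decompose tup3/3: T3 ≐ C,  nat ≐ nat,  ref(ref(unit)) ≐ T3.
Bind T3 := C; substituting into the one remaining equation that mentions T3 gives: ref(ref(unit)) ≐ C. Substituting into the earlier binding gives T2 := tup3(tup3(unit, unit, unit), tup3(C, C, C), C).
Delete trivial equation nat ≐ nat.
Bind C := ref(ref(unit)). Substituting into the earlier bindings gives T2 := tup3(tup3(unit, unit, unit), tup3(ref(ref(unit)), ref(ref(unit)), ref(ref(unit))), ref(ref(unit))), T3 := ref(ref(unit)).
MGU = { T2 ↦ tup3(tup3(unit, unit, unit), tup3(ref(ref(unit)), ref(ref(unit)), ref(ref(unit))), ref(ref(unit))), T ↦ unit, T3 ↦ ref(ref(unit)), C ↦ ref(ref(unit)) }, so T2 ↦ tup3(tup3(unit, unit, unit), tup3(ref(ref(unit)), ref(ref(unit)), ref(ref(unit))), ref(ref(unit))).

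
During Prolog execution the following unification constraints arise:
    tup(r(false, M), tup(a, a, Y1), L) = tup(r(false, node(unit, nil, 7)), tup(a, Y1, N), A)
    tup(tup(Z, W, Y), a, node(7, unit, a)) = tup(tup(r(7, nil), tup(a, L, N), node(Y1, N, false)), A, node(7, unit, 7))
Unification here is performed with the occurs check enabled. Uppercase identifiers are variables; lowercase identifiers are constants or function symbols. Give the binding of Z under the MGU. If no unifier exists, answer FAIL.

Decompose tup/3: r(false, M) = r(false, node(unit, nil, 7)),  tup(a, a, Y1) = tup(a, Y1, N),  L = A.
Decompose r/2: false = false,  M = node(unit, nil, 7).
Delete trivial equation false = false.
Bind M := node(unit, nil, 7); no other remaining equation mentions M.
Decompose tup/3: a = a,  a = Y1,  Y1 = N.
Delete trivial equation a = a.
Bind Y1 := a; substituting into the 2 remaining equations that mention Y1 gives: a = N,  tup(tup(Z, W, Y), a, node(7, unit, a)) = tup(tup(r(7, nil), tup(a, L, N), node(a, N, false)), A, node(7, unit, 7)).
Bind N := a; substituting into the one remaining equation that mentions N gives: tup(tup(Z, W, Y), a, node(7, unit, a)) = tup(tup(r(7, nil), tup(a, L, a), node(a, a, false)), A, node(7, unit, 7)).
Bind L := A; substituting into the remaining equation gives: tup(tup(Z, W, Y), a, node(7, unit, a)) = tup(tup(r(7, nil), tup(a, A, a), node(a, a, false)), A, node(7, unit, 7)).
Decompose tup/3: tup(Z, W, Y) = tup(r(7, nil), tup(a, A, a), node(a, a, false)),  a = A,  node(7, unit, a) = node(7, unit, 7).
Decompose tup/3: Z = r(7, nil),  W = tup(a, A, a),  Y = node(a, a, false).
Bind Z := r(7, nil); no other remaining equation mentions Z.
Bind W := tup(a, A, a); no other remaining equation mentions W.
Bind Y := node(a, a, false); no other remaining equation mentions Y.
Bind A := a; no other remaining equation mentions A. Substituting into the earlier bindings gives L := a, W := tup(a, a, a).
Decompose node/3: 7 = 7,  unit = unit,  a = 7.
Delete trivial equation 7 = 7.
Delete trivial equation unit = unit.
Clash: constants a and 7 differ; no unifier exists.

FAIL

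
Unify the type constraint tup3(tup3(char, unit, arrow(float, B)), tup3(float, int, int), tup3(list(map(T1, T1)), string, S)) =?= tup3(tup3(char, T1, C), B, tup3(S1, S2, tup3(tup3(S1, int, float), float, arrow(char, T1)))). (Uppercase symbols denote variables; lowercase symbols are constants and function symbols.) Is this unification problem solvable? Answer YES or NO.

YES

Decompose tup3/3: tup3(char, unit, arrow(float, B)) =?= tup3(char, T1, C),  tup3(float, int, int) =?= B,  tup3(list(map(T1, T1)), string, S) =?= tup3(S1, S2, tup3(tup3(S1, int, float), float, arrow(char, T1))).
Decompose tup3/3: char =?= char,  unit =?= T1,  arrow(float, B) =?= C.
Delete trivial equation char =?= char.
Bind T1 := unit; substituting into the one remaining equation that mentions T1 gives: tup3(list(map(unit, unit)), string, S) =?= tup3(S1, S2, tup3(tup3(S1, int, float), float, arrow(char, unit))).
Bind C := arrow(float, B); no other remaining equation mentions C.
Bind B := tup3(float, int, int); no other remaining equation mentions B. Substituting into the earlier binding gives C := arrow(float, tup3(float, int, int)).
Decompose tup3/3: list(map(unit, unit)) =?= S1,  string =?= S2,  S =?= tup3(tup3(S1, int, float), float, arrow(char, unit)).
Bind S1 := list(map(unit, unit)); substituting into the one remaining equation that mentions S1 gives: S =?= tup3(tup3(list(map(unit, unit)), int, float), float, arrow(char, unit)).
Bind S2 := string; no other remaining equation mentions S2.
Bind S := tup3(tup3(list(map(unit, unit)), int, float), float, arrow(char, unit)).
No equations remain and no clash or occurs-check failure arose, so a unifier exists.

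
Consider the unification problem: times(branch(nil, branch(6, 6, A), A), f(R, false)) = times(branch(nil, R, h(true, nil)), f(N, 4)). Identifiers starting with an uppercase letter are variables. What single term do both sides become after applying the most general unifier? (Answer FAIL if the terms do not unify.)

FAIL

Decompose times/2: branch(nil, branch(6, 6, A), A) = branch(nil, R, h(true, nil)),  f(R, false) = f(N, 4).
Decompose branch/3: nil = nil,  branch(6, 6, A) = R,  A = h(true, nil).
Delete trivial equation nil = nil.
Bind R := branch(6, 6, A); substituting into the one remaining equation that mentions R gives: f(branch(6, 6, A), false) = f(N, 4).
Bind A := h(true, nil); substituting into the remaining equation gives: f(branch(6, 6, h(true, nil)), false) = f(N, 4). Substituting into the earlier binding gives R := branch(6, 6, h(true, nil)).
Decompose f/2: branch(6, 6, h(true, nil)) = N,  false = 4.
Bind N := branch(6, 6, h(true, nil)); no other remaining equation mentions N.
Clash: constants false and 4 differ; no unifier exists.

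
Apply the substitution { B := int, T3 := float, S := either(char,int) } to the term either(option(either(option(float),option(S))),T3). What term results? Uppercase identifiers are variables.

either(option(either(option(float),option(either(char,int)))),float)

Replace each occurrence of T3 with float.
Replace each occurrence of S with either(char,int).
Result: either(option(either(option(float),option(either(char,int)))),float).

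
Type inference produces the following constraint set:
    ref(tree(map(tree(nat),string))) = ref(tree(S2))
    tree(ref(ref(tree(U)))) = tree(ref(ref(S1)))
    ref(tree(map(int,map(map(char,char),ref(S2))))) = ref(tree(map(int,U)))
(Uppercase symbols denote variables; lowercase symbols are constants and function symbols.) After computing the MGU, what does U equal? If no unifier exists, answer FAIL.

map(map(char,char),ref(map(tree(nat),string)))

Decompose ref/1: tree(map(tree(nat),string)) = tree(S2).
Decompose tree/1: map(tree(nat),string) = S2.
Bind S2 := map(tree(nat),string); substituting into the one remaining equation that mentions S2 gives: ref(tree(map(int,map(map(char,char),ref(map(tree(nat),string)))))) = ref(tree(map(int,U))).
Decompose tree/1: ref(ref(tree(U))) = ref(ref(S1)).
Decompose ref/1: ref(tree(U)) = ref(S1).
Decompose ref/1: tree(U) = S1.
Bind S1 := tree(U); no other remaining equation mentions S1.
Decompose ref/1: tree(map(int,map(map(char,char),ref(map(tree(nat),string))))) = tree(map(int,U)).
Decompose tree/1: map(int,map(map(char,char),ref(map(tree(nat),string)))) = map(int,U).
Decompose map/2: int = int,  map(map(char,char),ref(map(tree(nat),string))) = U.
Delete trivial equation int = int.
Bind U := map(map(char,char),ref(map(tree(nat),string))). Substituting into the earlier binding gives S1 := tree(map(map(char,char),ref(map(tree(nat),string)))).
MGU = { S2 := map(tree(nat),string), S1 := tree(map(map(char,char),ref(map(tree(nat),string)))), U := map(map(char,char),ref(map(tree(nat),string))) }, so U := map(map(char,char),ref(map(tree(nat),string))).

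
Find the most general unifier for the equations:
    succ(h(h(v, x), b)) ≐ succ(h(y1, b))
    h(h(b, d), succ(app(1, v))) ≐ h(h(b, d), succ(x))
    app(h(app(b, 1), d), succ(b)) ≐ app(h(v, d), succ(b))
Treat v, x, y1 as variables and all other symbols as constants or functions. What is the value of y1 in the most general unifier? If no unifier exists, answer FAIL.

Decompose succ/1: h(h(v, x), b) ≐ h(y1, b).
Decompose h/2: h(v, x) ≐ y1,  b ≐ b.
Bind y1 := h(v, x); no other remaining equation mentions y1.
Delete trivial equation b ≐ b.
Decompose h/2: h(b, d) ≐ h(b, d),  succ(app(1, v)) ≐ succ(x).
Delete trivial equation h(b, d) ≐ h(b, d).
Decompose succ/1: app(1, v) ≐ x.
Bind x := app(1, v); no other remaining equation mentions x. Substituting into the earlier binding gives y1 := h(v, app(1, v)).
Decompose app/2: h(app(b, 1), d) ≐ h(v, d),  succ(b) ≐ succ(b).
Decompose h/2: app(b, 1) ≐ v,  d ≐ d.
Bind v := app(b, 1); no other remaining equation mentions v. Substituting into the earlier bindings gives y1 := h(app(b, 1), app(1, app(b, 1))), x := app(1, app(b, 1)).
Delete trivial equation d ≐ d.
Delete trivial equation succ(b) ≐ succ(b).
MGU = { y1 ↦ h(app(b, 1), app(1, app(b, 1))), x ↦ app(1, app(b, 1)), v ↦ app(b, 1) }, so y1 ↦ h(app(b, 1), app(1, app(b, 1))).

h(app(b, 1), app(1, app(b, 1)))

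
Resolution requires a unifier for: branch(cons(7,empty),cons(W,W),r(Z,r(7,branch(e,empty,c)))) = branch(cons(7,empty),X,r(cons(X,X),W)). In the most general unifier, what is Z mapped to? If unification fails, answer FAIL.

Decompose branch/3: cons(7,empty) = cons(7,empty),  cons(W,W) = X,  r(Z,r(7,branch(e,empty,c))) = r(cons(X,X),W).
Delete trivial equation cons(7,empty) = cons(7,empty).
Bind X := cons(W,W); substituting into the remaining equation gives: r(Z,r(7,branch(e,empty,c))) = r(cons(cons(W,W),cons(W,W)),W).
Decompose r/2: Z = cons(cons(W,W),cons(W,W)),  r(7,branch(e,empty,c)) = W.
Bind Z := cons(cons(W,W),cons(W,W)); no other remaining equation mentions Z.
Bind W := r(7,branch(e,empty,c)). Substituting into the earlier bindings gives X := cons(r(7,branch(e,empty,c)),r(7,branch(e,empty,c))), Z := cons(cons(r(7,branch(e,empty,c)),r(7,branch(e,empty,c))),cons(r(7,branch(e,empty,c)),r(7,branch(e,empty,c)))).
MGU = { X ↦ cons(r(7,branch(e,empty,c)),r(7,branch(e,empty,c))), Z ↦ cons(cons(r(7,branch(e,empty,c)),r(7,branch(e,empty,c))),cons(r(7,branch(e,empty,c)),r(7,branch(e,empty,c)))), W ↦ r(7,branch(e,empty,c)) }, so Z ↦ cons(cons(r(7,branch(e,empty,c)),r(7,branch(e,empty,c))),cons(r(7,branch(e,empty,c)),r(7,branch(e,empty,c)))).

cons(cons(r(7,branch(e,empty,c)),r(7,branch(e,empty,c))),cons(r(7,branch(e,empty,c)),r(7,branch(e,empty,c))))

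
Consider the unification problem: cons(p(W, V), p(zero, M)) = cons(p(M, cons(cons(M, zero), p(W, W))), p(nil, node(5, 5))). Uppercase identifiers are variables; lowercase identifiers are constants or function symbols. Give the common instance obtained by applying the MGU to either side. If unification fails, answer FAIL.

Decompose cons/2: p(W, V) = p(M, cons(cons(M, zero), p(W, W))),  p(zero, M) = p(nil, node(5, 5)).
Decompose p/2: W = M,  V = cons(cons(M, zero), p(W, W)).
Bind W := M; substituting into the one remaining equation that mentions W gives: V = cons(cons(M, zero), p(M, M)).
Bind V := cons(cons(M, zero), p(M, M)); no other remaining equation mentions V.
Decompose p/2: zero = nil,  M = node(5, 5).
Clash: constants zero and nil differ; no unifier exists.

FAIL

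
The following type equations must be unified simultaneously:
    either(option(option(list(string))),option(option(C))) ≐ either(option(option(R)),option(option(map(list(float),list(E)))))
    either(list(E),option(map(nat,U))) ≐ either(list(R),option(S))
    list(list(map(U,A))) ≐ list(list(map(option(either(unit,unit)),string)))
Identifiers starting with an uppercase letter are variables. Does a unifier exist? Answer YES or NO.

YES

Decompose either/2: option(option(list(string))) ≐ option(option(R)),  option(option(C)) ≐ option(option(map(list(float),list(E)))).
Decompose option/1: option(list(string)) ≐ option(R).
Decompose option/1: list(string) ≐ R.
Bind R := list(string); substituting into the one remaining equation that mentions R gives: either(list(E),option(map(nat,U))) ≐ either(list(list(string)),option(S)).
Decompose option/1: option(C) ≐ option(map(list(float),list(E))).
Decompose option/1: C ≐ map(list(float),list(E)).
Bind C := map(list(float),list(E)); no other remaining equation mentions C.
Decompose either/2: list(E) ≐ list(list(string)),  option(map(nat,U)) ≐ option(S).
Decompose list/1: E ≐ list(string).
Bind E := list(string); no other remaining equation mentions E. Substituting into the earlier binding gives C := map(list(float),list(list(string))).
Decompose option/1: map(nat,U) ≐ S.
Bind S := map(nat,U); no other remaining equation mentions S.
Decompose list/1: list(map(U,A)) ≐ list(map(option(either(unit,unit)),string)).
Decompose list/1: map(U,A) ≐ map(option(either(unit,unit)),string).
Decompose map/2: U ≐ option(either(unit,unit)),  A ≐ string.
Bind U := option(either(unit,unit)); no other remaining equation mentions U. Substituting into the earlier binding gives S := map(nat,option(either(unit,unit))).
Bind A := string.
No equations remain and no clash or occurs-check failure arose, so a unifier exists.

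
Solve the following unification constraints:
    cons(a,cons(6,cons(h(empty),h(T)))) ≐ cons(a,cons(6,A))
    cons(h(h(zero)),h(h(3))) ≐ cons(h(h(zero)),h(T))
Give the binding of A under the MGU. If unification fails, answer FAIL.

Decompose cons/2: a ≐ a,  cons(6,cons(h(empty),h(T))) ≐ cons(6,A).
Delete trivial equation a ≐ a.
Decompose cons/2: 6 ≐ 6,  cons(h(empty),h(T)) ≐ A.
Delete trivial equation 6 ≐ 6.
Bind A := cons(h(empty),h(T)); no other remaining equation mentions A.
Decompose cons/2: h(h(zero)) ≐ h(h(zero)),  h(h(3)) ≐ h(T).
Delete trivial equation h(h(zero)) ≐ h(h(zero)).
Decompose h/1: h(3) ≐ T.
Bind T := h(3). Substituting into the earlier binding gives A := cons(h(empty),h(h(3))).
MGU = { A ↦ cons(h(empty),h(h(3))), T ↦ h(3) }, so A ↦ cons(h(empty),h(h(3))).

cons(h(empty),h(h(3)))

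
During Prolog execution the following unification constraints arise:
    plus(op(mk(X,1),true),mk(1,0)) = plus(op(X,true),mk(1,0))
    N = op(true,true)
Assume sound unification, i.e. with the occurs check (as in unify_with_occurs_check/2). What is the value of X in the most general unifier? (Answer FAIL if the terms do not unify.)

Decompose plus/2: op(mk(X,1),true) = op(X,true),  mk(1,0) = mk(1,0).
Decompose op/2: mk(X,1) = X,  true = true.
Occurs check fails: X occurs in mk(X,1); the equation X = mk(X,1) has no finite solution.

FAIL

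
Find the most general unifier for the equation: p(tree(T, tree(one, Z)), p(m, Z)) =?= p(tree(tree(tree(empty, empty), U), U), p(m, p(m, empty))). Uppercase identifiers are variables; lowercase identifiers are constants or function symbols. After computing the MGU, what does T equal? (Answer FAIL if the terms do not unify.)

Decompose p/2: tree(T, tree(one, Z)) =?= tree(tree(tree(empty, empty), U), U),  p(m, Z) =?= p(m, p(m, empty)).
Decompose tree/2: T =?= tree(tree(empty, empty), U),  tree(one, Z) =?= U.
Bind T := tree(tree(empty, empty), U); no other remaining equation mentions T.
Bind U := tree(one, Z); no other remaining equation mentions U. Substituting into the earlier binding gives T := tree(tree(empty, empty), tree(one, Z)).
Decompose p/2: m =?= m,  Z =?= p(m, empty).
Delete trivial equation m =?= m.
Bind Z := p(m, empty). Substituting into the earlier bindings gives T := tree(tree(empty, empty), tree(one, p(m, empty))), U := tree(one, p(m, empty)).
MGU = { T := tree(tree(empty, empty), tree(one, p(m, empty))), U := tree(one, p(m, empty)), Z := p(m, empty) }, so T := tree(tree(empty, empty), tree(one, p(m, empty))).

tree(tree(empty, empty), tree(one, p(m, empty)))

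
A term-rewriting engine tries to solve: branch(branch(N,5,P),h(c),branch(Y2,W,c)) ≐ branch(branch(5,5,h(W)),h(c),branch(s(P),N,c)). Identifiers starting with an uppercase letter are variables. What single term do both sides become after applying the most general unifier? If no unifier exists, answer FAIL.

Decompose branch/3: branch(N,5,P) ≐ branch(5,5,h(W)),  h(c) ≐ h(c),  branch(Y2,W,c) ≐ branch(s(P),N,c).
Decompose branch/3: N ≐ 5,  5 ≐ 5,  P ≐ h(W).
Bind N := 5; substituting into the one remaining equation that mentions N gives: branch(Y2,W,c) ≐ branch(s(P),5,c).
Delete trivial equation 5 ≐ 5.
Bind P := h(W); substituting into the one remaining equation that mentions P gives: branch(Y2,W,c) ≐ branch(s(h(W)),5,c).
Delete trivial equation h(c) ≐ h(c).
Decompose branch/3: Y2 ≐ s(h(W)),  W ≐ 5,  c ≐ c.
Bind Y2 := s(h(W)); no other remaining equation mentions Y2.
Bind W := 5; no other remaining equation mentions W. Substituting into the earlier bindings gives P := h(5), Y2 := s(h(5)).
Delete trivial equation c ≐ c.
Applying the MGU to either side gives branch(branch(5,5,h(5)),h(c),branch(s(h(5)),5,c)).

branch(branch(5,5,h(5)),h(c),branch(s(h(5)),5,c))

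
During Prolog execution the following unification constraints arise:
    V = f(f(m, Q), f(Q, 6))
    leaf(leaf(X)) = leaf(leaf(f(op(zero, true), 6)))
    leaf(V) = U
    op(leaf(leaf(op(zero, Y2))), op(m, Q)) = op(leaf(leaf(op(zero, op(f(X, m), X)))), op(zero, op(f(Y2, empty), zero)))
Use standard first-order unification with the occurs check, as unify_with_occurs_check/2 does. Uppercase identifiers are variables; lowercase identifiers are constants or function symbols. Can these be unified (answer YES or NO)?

NO

Bind V := f(f(m, Q), f(Q, 6)); substituting into the one remaining equation that mentions V gives: leaf(f(f(m, Q), f(Q, 6))) = U.
Decompose leaf/1: leaf(X) = leaf(f(op(zero, true), 6)).
Decompose leaf/1: X = f(op(zero, true), 6).
Bind X := f(op(zero, true), 6); substituting into the one remaining equation that mentions X gives: op(leaf(leaf(op(zero, Y2))), op(m, Q)) = op(leaf(leaf(op(zero, op(f(f(op(zero, true), 6), m), f(op(zero, true), 6))))), op(zero, op(f(Y2, empty), zero))).
Bind U := leaf(f(f(m, Q), f(Q, 6))); no other remaining equation mentions U.
Decompose op/2: leaf(leaf(op(zero, Y2))) = leaf(leaf(op(zero, op(f(f(op(zero, true), 6), m), f(op(zero, true), 6))))),  op(m, Q) = op(zero, op(f(Y2, empty), zero)).
Decompose leaf/1: leaf(op(zero, Y2)) = leaf(op(zero, op(f(f(op(zero, true), 6), m), f(op(zero, true), 6)))).
Decompose leaf/1: op(zero, Y2) = op(zero, op(f(f(op(zero, true), 6), m), f(op(zero, true), 6))).
Decompose op/2: zero = zero,  Y2 = op(f(f(op(zero, true), 6), m), f(op(zero, true), 6)).
Delete trivial equation zero = zero.
Bind Y2 := op(f(f(op(zero, true), 6), m), f(op(zero, true), 6)); substituting into the remaining equation gives: op(m, Q) = op(zero, op(f(op(f(f(op(zero, true), 6), m), f(op(zero, true), 6)), empty), zero)).
Decompose op/2: m = zero,  Q = op(f(op(f(f(op(zero, true), 6), m), f(op(zero, true), 6)), empty), zero).
Clash: constants m and zero differ; no unifier exists.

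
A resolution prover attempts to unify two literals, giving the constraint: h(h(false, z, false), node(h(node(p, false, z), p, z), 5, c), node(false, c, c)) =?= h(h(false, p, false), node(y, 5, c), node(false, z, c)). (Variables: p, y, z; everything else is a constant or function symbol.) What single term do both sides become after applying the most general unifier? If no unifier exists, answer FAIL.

Decompose h/3: h(false, z, false) =?= h(false, p, false),  node(h(node(p, false, z), p, z), 5, c) =?= node(y, 5, c),  node(false, c, c) =?= node(false, z, c).
Decompose h/3: false =?= false,  z =?= p,  false =?= false.
Delete trivial equation false =?= false.
Bind z := p; substituting into the 2 remaining equations that mention z gives: node(h(node(p, false, p), p, p), 5, c) =?= node(y, 5, c),  node(false, c, c) =?= node(false, p, c).
Delete trivial equation false =?= false.
Decompose node/3: h(node(p, false, p), p, p) =?= y,  5 =?= 5,  c =?= c.
Bind y := h(node(p, false, p), p, p); no other remaining equation mentions y.
Delete trivial equation 5 =?= 5.
Delete trivial equation c =?= c.
Decompose node/3: false =?= false,  c =?= p,  c =?= c.
Delete trivial equation false =?= false.
Bind p := c; no other remaining equation mentions p. Substituting into the earlier bindings gives z := c, y := h(node(c, false, c), c, c).
Delete trivial equation c =?= c.
Applying the MGU to either side gives h(h(false, c, false), node(h(node(c, false, c), c, c), 5, c), node(false, c, c)).

h(h(false, c, false), node(h(node(c, false, c), c, c), 5, c), node(false, c, c))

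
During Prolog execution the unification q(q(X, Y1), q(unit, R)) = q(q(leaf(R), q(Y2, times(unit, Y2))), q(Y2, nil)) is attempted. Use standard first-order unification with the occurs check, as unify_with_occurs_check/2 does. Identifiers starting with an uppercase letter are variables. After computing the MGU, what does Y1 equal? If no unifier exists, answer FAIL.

q(unit, times(unit, unit))

Decompose q/2: q(X, Y1) = q(leaf(R), q(Y2, times(unit, Y2))),  q(unit, R) = q(Y2, nil).
Decompose q/2: X = leaf(R),  Y1 = q(Y2, times(unit, Y2)).
Bind X := leaf(R); no other remaining equation mentions X.
Bind Y1 := q(Y2, times(unit, Y2)); no other remaining equation mentions Y1.
Decompose q/2: unit = Y2,  R = nil.
Bind Y2 := unit; no other remaining equation mentions Y2. Substituting into the earlier binding gives Y1 := q(unit, times(unit, unit)).
Bind R := nil. Substituting into the earlier binding gives X := leaf(nil).
MGU = { X ↦ leaf(nil), Y1 ↦ q(unit, times(unit, unit)), Y2 ↦ unit, R ↦ nil }, so Y1 ↦ q(unit, times(unit, unit)).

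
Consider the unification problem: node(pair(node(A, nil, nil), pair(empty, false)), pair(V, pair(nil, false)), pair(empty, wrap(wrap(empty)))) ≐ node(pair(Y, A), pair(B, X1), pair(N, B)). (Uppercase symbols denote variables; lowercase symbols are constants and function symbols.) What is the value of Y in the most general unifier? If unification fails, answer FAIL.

node(pair(empty, false), nil, nil)

Decompose node/3: pair(node(A, nil, nil), pair(empty, false)) ≐ pair(Y, A),  pair(V, pair(nil, false)) ≐ pair(B, X1),  pair(empty, wrap(wrap(empty))) ≐ pair(N, B).
Decompose pair/2: node(A, nil, nil) ≐ Y,  pair(empty, false) ≐ A.
Bind Y := node(A, nil, nil); no other remaining equation mentions Y.
Bind A := pair(empty, false); no other remaining equation mentions A. Substituting into the earlier binding gives Y := node(pair(empty, false), nil, nil).
Decompose pair/2: V ≐ B,  pair(nil, false) ≐ X1.
Bind V := B; no other remaining equation mentions V.
Bind X1 := pair(nil, false); no other remaining equation mentions X1.
Decompose pair/2: empty ≐ N,  wrap(wrap(empty)) ≐ B.
Bind N := empty; no other remaining equation mentions N.
Bind B := wrap(wrap(empty)). Substituting into the earlier binding gives V := wrap(wrap(empty)).
MGU = { Y -> node(pair(empty, false), nil, nil), A -> pair(empty, false), V -> wrap(wrap(empty)), X1 -> pair(nil, false), N -> empty, B -> wrap(wrap(empty)) }, so Y -> node(pair(empty, false), nil, nil).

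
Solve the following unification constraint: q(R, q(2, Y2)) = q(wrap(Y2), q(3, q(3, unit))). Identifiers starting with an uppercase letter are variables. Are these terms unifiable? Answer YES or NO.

NO

Decompose q/2: R = wrap(Y2),  q(2, Y2) = q(3, q(3, unit)).
Bind R := wrap(Y2); no other remaining equation mentions R.
Decompose q/2: 2 = 3,  Y2 = q(3, unit).
Clash: constants 2 and 3 differ; no unifier exists.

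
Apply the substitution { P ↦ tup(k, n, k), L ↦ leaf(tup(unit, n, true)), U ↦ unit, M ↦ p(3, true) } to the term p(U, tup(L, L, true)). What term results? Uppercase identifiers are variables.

p(unit, tup(leaf(tup(unit, n, true)), leaf(tup(unit, n, true)), true))

Replace each occurrence of L with leaf(tup(unit, n, true)).
Replace each occurrence of U with unit.
Result: p(unit, tup(leaf(tup(unit, n, true)), leaf(tup(unit, n, true)), true)).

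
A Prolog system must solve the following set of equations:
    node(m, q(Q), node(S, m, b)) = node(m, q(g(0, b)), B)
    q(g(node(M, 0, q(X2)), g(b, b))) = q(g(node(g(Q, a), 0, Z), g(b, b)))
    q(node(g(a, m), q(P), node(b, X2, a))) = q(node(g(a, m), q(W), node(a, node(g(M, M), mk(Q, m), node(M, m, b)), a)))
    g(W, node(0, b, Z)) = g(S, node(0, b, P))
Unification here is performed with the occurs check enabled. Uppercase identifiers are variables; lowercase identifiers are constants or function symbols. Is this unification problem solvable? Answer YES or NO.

NO

Decompose node/3: m = m,  q(Q) = q(g(0, b)),  node(S, m, b) = B.
Delete trivial equation m = m.
Decompose q/1: Q = g(0, b).
Bind Q := g(0, b); substituting into the 2 remaining equations that mention Q gives: q(g(node(M, 0, q(X2)), g(b, b))) = q(g(node(g(g(0, b), a), 0, Z), g(b, b))),  q(node(g(a, m), q(P), node(b, X2, a))) = q(node(g(a, m), q(W), node(a, node(g(M, M), mk(g(0, b), m), node(M, m, b)), a))).
Bind B := node(S, m, b); no other remaining equation mentions B.
Decompose q/1: g(node(M, 0, q(X2)), g(b, b)) = g(node(g(g(0, b), a), 0, Z), g(b, b)).
Decompose g/2: node(M, 0, q(X2)) = node(g(g(0, b), a), 0, Z),  g(b, b) = g(b, b).
Decompose node/3: M = g(g(0, b), a),  0 = 0,  q(X2) = Z.
Bind M := g(g(0, b), a); substituting into the one remaining equation that mentions M gives: q(node(g(a, m), q(P), node(b, X2, a))) = q(node(g(a, m), q(W), node(a, node(g(g(g(0, b), a), g(g(0, b), a)), mk(g(0, b), m), node(g(g(0, b), a), m, b)), a))).
Delete trivial equation 0 = 0.
Bind Z := q(X2); substituting into the one remaining equation that mentions Z gives: g(W, node(0, b, q(X2))) = g(S, node(0, b, P)).
Delete trivial equation g(b, b) = g(b, b).
Decompose q/1: node(g(a, m), q(P), node(b, X2, a)) = node(g(a, m), q(W), node(a, node(g(g(g(0, b), a), g(g(0, b), a)), mk(g(0, b), m), node(g(g(0, b), a), m, b)), a)).
Decompose node/3: g(a, m) = g(a, m),  q(P) = q(W),  node(b, X2, a) = node(a, node(g(g(g(0, b), a), g(g(0, b), a)), mk(g(0, b), m), node(g(g(0, b), a), m, b)), a).
Delete trivial equation g(a, m) = g(a, m).
Decompose q/1: P = W.
Bind P := W; substituting into the one remaining equation that mentions P gives: g(W, node(0, b, q(X2))) = g(S, node(0, b, W)).
Decompose node/3: b = a,  X2 = node(g(g(g(0, b), a), g(g(0, b), a)), mk(g(0, b), m), node(g(g(0, b), a), m, b)),  a = a.
Clash: constants b and a differ; no unifier exists.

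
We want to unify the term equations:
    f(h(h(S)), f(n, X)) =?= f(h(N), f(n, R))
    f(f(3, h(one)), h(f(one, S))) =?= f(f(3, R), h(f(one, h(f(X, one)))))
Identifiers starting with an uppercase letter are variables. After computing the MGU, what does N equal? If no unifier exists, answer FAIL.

h(h(f(h(one), one)))

Decompose f/2: h(h(S)) =?= h(N),  f(n, X) =?= f(n, R).
Decompose h/1: h(S) =?= N.
Bind N := h(S); no other remaining equation mentions N.
Decompose f/2: n =?= n,  X =?= R.
Delete trivial equation n =?= n.
Bind X := R; substituting into the remaining equation gives: f(f(3, h(one)), h(f(one, S))) =?= f(f(3, R), h(f(one, h(f(R, one))))).
Decompose f/2: f(3, h(one)) =?= f(3, R),  h(f(one, S)) =?= h(f(one, h(f(R, one)))).
Decompose f/2: 3 =?= 3,  h(one) =?= R.
Delete trivial equation 3 =?= 3.
Bind R := h(one); substituting into the remaining equation gives: h(f(one, S)) =?= h(f(one, h(f(h(one), one)))). Substituting into the earlier binding gives X := h(one).
Decompose h/1: f(one, S) =?= f(one, h(f(h(one), one))).
Decompose f/2: one =?= one,  S =?= h(f(h(one), one)).
Delete trivial equation one =?= one.
Bind S := h(f(h(one), one)). Substituting into the earlier binding gives N := h(h(f(h(one), one))).
MGU = { N := h(h(f(h(one), one))), X := h(one), R := h(one), S := h(f(h(one), one)) }, so N := h(h(f(h(one), one))).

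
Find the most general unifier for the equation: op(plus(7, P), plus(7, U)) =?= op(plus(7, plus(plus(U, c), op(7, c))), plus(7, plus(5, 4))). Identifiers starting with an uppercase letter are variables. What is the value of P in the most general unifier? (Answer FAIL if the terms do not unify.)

Decompose op/2: plus(7, P) =?= plus(7, plus(plus(U, c), op(7, c))),  plus(7, U) =?= plus(7, plus(5, 4)).
Decompose plus/2: 7 =?= 7,  P =?= plus(plus(U, c), op(7, c)).
Delete trivial equation 7 =?= 7.
Bind P := plus(plus(U, c), op(7, c)); no other remaining equation mentions P.
Decompose plus/2: 7 =?= 7,  U =?= plus(5, 4).
Delete trivial equation 7 =?= 7.
Bind U := plus(5, 4). Substituting into the earlier binding gives P := plus(plus(plus(5, 4), c), op(7, c)).
MGU = { P ↦ plus(plus(plus(5, 4), c), op(7, c)), U ↦ plus(5, 4) }, so P ↦ plus(plus(plus(5, 4), c), op(7, c)).

plus(plus(plus(5, 4), c), op(7, c))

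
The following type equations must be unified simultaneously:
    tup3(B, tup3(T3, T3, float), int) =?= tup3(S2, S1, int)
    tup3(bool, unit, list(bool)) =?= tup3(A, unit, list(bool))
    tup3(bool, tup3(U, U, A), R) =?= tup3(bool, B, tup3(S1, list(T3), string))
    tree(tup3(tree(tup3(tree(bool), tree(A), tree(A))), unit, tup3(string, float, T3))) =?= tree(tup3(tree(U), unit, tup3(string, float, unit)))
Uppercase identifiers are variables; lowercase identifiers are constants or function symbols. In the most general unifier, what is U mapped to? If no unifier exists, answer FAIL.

Decompose tup3/3: B =?= S2,  tup3(T3, T3, float) =?= S1,  int =?= int.
Bind B := S2; substituting into the one remaining equation that mentions B gives: tup3(bool, tup3(U, U, A), R) =?= tup3(bool, S2, tup3(S1, list(T3), string)).
Bind S1 := tup3(T3, T3, float); substituting into the one remaining equation that mentions S1 gives: tup3(bool, tup3(U, U, A), R) =?= tup3(bool, S2, tup3(tup3(T3, T3, float), list(T3), string)).
Delete trivial equation int =?= int.
Decompose tup3/3: bool =?= A,  unit =?= unit,  list(bool) =?= list(bool).
Bind A := bool; substituting into the 2 remaining equations that mention A gives: tup3(bool, tup3(U, U, bool), R) =?= tup3(bool, S2, tup3(tup3(T3, T3, float), list(T3), string)),  tree(tup3(tree(tup3(tree(bool), tree(bool), tree(bool))), unit, tup3(string, float, T3))) =?= tree(tup3(tree(U), unit, tup3(string, float, unit))).
Delete trivial equation unit =?= unit.
Delete trivial equation list(bool) =?= list(bool).
Decompose tup3/3: bool =?= bool,  tup3(U, U, bool) =?= S2,  R =?= tup3(tup3(T3, T3, float), list(T3), string).
Delete trivial equation bool =?= bool.
Bind S2 := tup3(U, U, bool); no other remaining equation mentions S2. Substituting into the earlier binding gives B := tup3(U, U, bool).
Bind R := tup3(tup3(T3, T3, float), list(T3), string); no other remaining equation mentions R.
Decompose tree/1: tup3(tree(tup3(tree(bool), tree(bool), tree(bool))), unit, tup3(string, float, T3)) =?= tup3(tree(U), unit, tup3(string, float, unit)).
Decompose tup3/3: tree(tup3(tree(bool), tree(bool), tree(bool))) =?= tree(U),  unit =?= unit,  tup3(string, float, T3) =?= tup3(string, float, unit).
Decompose tree/1: tup3(tree(bool), tree(bool), tree(bool)) =?= U.
Bind U := tup3(tree(bool), tree(bool), tree(bool)); no other remaining equation mentions U. Substituting into the earlier bindings gives B := tup3(tup3(tree(bool), tree(bool), tree(bool)), tup3(tree(bool), tree(bool), tree(bool)), bool), S2 := tup3(tup3(tree(bool), tree(bool), tree(bool)), tup3(tree(bool), tree(bool), tree(bool)), bool).
Delete trivial equation unit =?= unit.
Decompose tup3/3: string =?= string,  float =?= float,  T3 =?= unit.
Delete trivial equation string =?= string.
Delete trivial equation float =?= float.
Bind T3 := unit. Substituting into the earlier bindings gives S1 := tup3(unit, unit, float), R := tup3(tup3(unit, unit, float), list(unit), string).
MGU = { B -> tup3(tup3(tree(bool), tree(bool), tree(bool)), tup3(tree(bool), tree(bool), tree(bool)), bool), S1 -> tup3(unit, unit, float), A -> bool, S2 -> tup3(tup3(tree(bool), tree(bool), tree(bool)), tup3(tree(bool), tree(bool), tree(bool)), bool), R -> tup3(tup3(unit, unit, float), list(unit), string), U -> tup3(tree(bool), tree(bool), tree(bool)), T3 -> unit }, so U -> tup3(tree(bool), tree(bool), tree(bool)).

tup3(tree(bool), tree(bool), tree(bool))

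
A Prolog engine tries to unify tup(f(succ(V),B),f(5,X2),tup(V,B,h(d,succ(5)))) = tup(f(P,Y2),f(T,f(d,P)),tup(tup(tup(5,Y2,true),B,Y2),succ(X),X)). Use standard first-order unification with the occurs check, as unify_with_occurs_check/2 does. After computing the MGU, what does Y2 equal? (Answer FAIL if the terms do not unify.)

succ(h(d,succ(5)))

Decompose tup/3: f(succ(V),B) = f(P,Y2),  f(5,X2) = f(T,f(d,P)),  tup(V,B,h(d,succ(5))) = tup(tup(tup(5,Y2,true),B,Y2),succ(X),X).
Decompose f/2: succ(V) = P,  B = Y2.
Bind P := succ(V); substituting into the one remaining equation that mentions P gives: f(5,X2) = f(T,f(d,succ(V))).
Bind B := Y2; substituting into the one remaining equation that mentions B gives: tup(V,Y2,h(d,succ(5))) = tup(tup(tup(5,Y2,true),Y2,Y2),succ(X),X).
Decompose f/2: 5 = T,  X2 = f(d,succ(V)).
Bind T := 5; no other remaining equation mentions T.
Bind X2 := f(d,succ(V)); no other remaining equation mentions X2.
Decompose tup/3: V = tup(tup(5,Y2,true),Y2,Y2),  Y2 = succ(X),  h(d,succ(5)) = X.
Bind V := tup(tup(5,Y2,true),Y2,Y2); no other remaining equation mentions V. Substituting into the earlier bindings gives P := succ(tup(tup(5,Y2,true),Y2,Y2)), X2 := f(d,succ(tup(tup(5,Y2,true),Y2,Y2))).
Bind Y2 := succ(X); no other remaining equation mentions Y2. Substituting into the earlier bindings gives P := succ(tup(tup(5,succ(X),true),succ(X),succ(X))), B := succ(X), X2 := f(d,succ(tup(tup(5,succ(X),true),succ(X),succ(X)))), V := tup(tup(5,succ(X),true),succ(X),succ(X)).
Bind X := h(d,succ(5)). Substituting into the earlier bindings gives P := succ(tup(tup(5,succ(h(d,succ(5))),true),succ(h(d,succ(5))),succ(h(d,succ(5))))), B := succ(h(d,succ(5))), X2 := f(d,succ(tup(tup(5,succ(h(d,succ(5))),true),succ(h(d,succ(5))),succ(h(d,succ(5)))))), V := tup(tup(5,succ(h(d,succ(5))),true),succ(h(d,succ(5))),succ(h(d,succ(5)))), Y2 := succ(h(d,succ(5))).
MGU = { P = succ(tup(tup(5,succ(h(d,succ(5))),true),succ(h(d,succ(5))),succ(h(d,succ(5))))), B = succ(h(d,succ(5))), T = 5, X2 = f(d,succ(tup(tup(5,succ(h(d,succ(5))),true),succ(h(d,succ(5))),succ(h(d,succ(5)))))), V = tup(tup(5,succ(h(d,succ(5))),true),succ(h(d,succ(5))),succ(h(d,succ(5)))), Y2 = succ(h(d,succ(5))), X = h(d,succ(5)) }, so Y2 = succ(h(d,succ(5))).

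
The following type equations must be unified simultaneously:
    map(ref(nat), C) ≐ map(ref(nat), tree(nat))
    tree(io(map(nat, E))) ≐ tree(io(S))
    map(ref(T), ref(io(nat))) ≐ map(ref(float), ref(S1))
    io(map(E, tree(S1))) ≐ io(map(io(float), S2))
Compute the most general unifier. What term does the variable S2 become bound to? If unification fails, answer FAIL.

tree(io(nat))

Decompose map/2: ref(nat) ≐ ref(nat),  C ≐ tree(nat).
Delete trivial equation ref(nat) ≐ ref(nat).
Bind C := tree(nat); no other remaining equation mentions C.
Decompose tree/1: io(map(nat, E)) ≐ io(S).
Decompose io/1: map(nat, E) ≐ S.
Bind S := map(nat, E); no other remaining equation mentions S.
Decompose map/2: ref(T) ≐ ref(float),  ref(io(nat)) ≐ ref(S1).
Decompose ref/1: T ≐ float.
Bind T := float; no other remaining equation mentions T.
Decompose ref/1: io(nat) ≐ S1.
Bind S1 := io(nat); substituting into the remaining equation gives: io(map(E, tree(io(nat)))) ≐ io(map(io(float), S2)).
Decompose io/1: map(E, tree(io(nat))) ≐ map(io(float), S2).
Decompose map/2: E ≐ io(float),  tree(io(nat)) ≐ S2.
Bind E := io(float); no other remaining equation mentions E. Substituting into the earlier binding gives S := map(nat, io(float)).
Bind S2 := tree(io(nat)).
MGU = { C := tree(nat), S := map(nat, io(float)), T := float, S1 := io(nat), E := io(float), S2 := tree(io(nat)) }, so S2 := tree(io(nat)).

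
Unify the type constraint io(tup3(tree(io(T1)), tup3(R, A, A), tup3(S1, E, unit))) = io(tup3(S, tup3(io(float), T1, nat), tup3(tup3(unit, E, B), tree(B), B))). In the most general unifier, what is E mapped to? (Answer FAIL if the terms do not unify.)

Decompose io/1: tup3(tree(io(T1)), tup3(R, A, A), tup3(S1, E, unit)) = tup3(S, tup3(io(float), T1, nat), tup3(tup3(unit, E, B), tree(B), B)).
Decompose tup3/3: tree(io(T1)) = S,  tup3(R, A, A) = tup3(io(float), T1, nat),  tup3(S1, E, unit) = tup3(tup3(unit, E, B), tree(B), B).
Bind S := tree(io(T1)); no other remaining equation mentions S.
Decompose tup3/3: R = io(float),  A = T1,  A = nat.
Bind R := io(float); no other remaining equation mentions R.
Bind A := T1; substituting into the one remaining equation that mentions A gives: T1 = nat.
Bind T1 := nat; no other remaining equation mentions T1. Substituting into the earlier bindings gives S := tree(io(nat)), A := nat.
Decompose tup3/3: S1 = tup3(unit, E, B),  E = tree(B),  unit = B.
Bind S1 := tup3(unit, E, B); no other remaining equation mentions S1.
Bind E := tree(B); no other remaining equation mentions E. Substituting into the earlier binding gives S1 := tup3(unit, tree(B), B).
Bind B := unit. Substituting into the earlier bindings gives S1 := tup3(unit, tree(unit), unit), E := tree(unit).
MGU = { S ↦ tree(io(nat)), R ↦ io(float), A ↦ nat, T1 ↦ nat, S1 ↦ tup3(unit, tree(unit), unit), E ↦ tree(unit), B ↦ unit }, so E ↦ tree(unit).

tree(unit)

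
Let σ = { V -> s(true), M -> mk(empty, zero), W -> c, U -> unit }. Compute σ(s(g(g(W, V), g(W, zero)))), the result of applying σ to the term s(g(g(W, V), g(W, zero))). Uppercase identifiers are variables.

s(g(g(c, s(true)), g(c, zero)))

Replace each occurrence of V with s(true).
Replace each occurrence of W with c.
Result: s(g(g(c, s(true)), g(c, zero))).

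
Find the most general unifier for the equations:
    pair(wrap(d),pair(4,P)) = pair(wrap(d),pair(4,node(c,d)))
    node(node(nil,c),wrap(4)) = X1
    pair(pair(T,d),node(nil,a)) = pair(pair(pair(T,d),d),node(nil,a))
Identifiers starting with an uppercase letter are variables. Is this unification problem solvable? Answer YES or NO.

Decompose pair/2: wrap(d) = wrap(d),  pair(4,P) = pair(4,node(c,d)).
Delete trivial equation wrap(d) = wrap(d).
Decompose pair/2: 4 = 4,  P = node(c,d).
Delete trivial equation 4 = 4.
Bind P := node(c,d); no other remaining equation mentions P.
Bind X1 := node(node(nil,c),wrap(4)); no other remaining equation mentions X1.
Decompose pair/2: pair(T,d) = pair(pair(T,d),d),  node(nil,a) = node(nil,a).
Decompose pair/2: T = pair(T,d),  d = d.
Occurs check fails: T occurs in pair(T,d); the equation T = pair(T,d) has no finite solution.

NO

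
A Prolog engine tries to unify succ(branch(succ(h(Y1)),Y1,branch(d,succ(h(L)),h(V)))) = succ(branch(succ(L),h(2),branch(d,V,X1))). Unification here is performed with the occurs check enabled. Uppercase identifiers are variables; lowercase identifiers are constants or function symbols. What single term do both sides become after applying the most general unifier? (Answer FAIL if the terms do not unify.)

Decompose succ/1: branch(succ(h(Y1)),Y1,branch(d,succ(h(L)),h(V))) = branch(succ(L),h(2),branch(d,V,X1)).
Decompose branch/3: succ(h(Y1)) = succ(L),  Y1 = h(2),  branch(d,succ(h(L)),h(V)) = branch(d,V,X1).
Decompose succ/1: h(Y1) = L.
Bind L := h(Y1); substituting into the one remaining equation that mentions L gives: branch(d,succ(h(h(Y1))),h(V)) = branch(d,V,X1).
Bind Y1 := h(2); substituting into the remaining equation gives: branch(d,succ(h(h(h(2)))),h(V)) = branch(d,V,X1). Substituting into the earlier binding gives L := h(h(2)).
Decompose branch/3: d = d,  succ(h(h(h(2)))) = V,  h(V) = X1.
Delete trivial equation d = d.
Bind V := succ(h(h(h(2)))); substituting into the remaining equation gives: h(succ(h(h(h(2))))) = X1.
Bind X1 := h(succ(h(h(h(2))))).
Applying the MGU to either side gives succ(branch(succ(h(h(2))),h(2),branch(d,succ(h(h(h(2)))),h(succ(h(h(h(2)))))))).

succ(branch(succ(h(h(2))),h(2),branch(d,succ(h(h(h(2)))),h(succ(h(h(h(2))))))))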